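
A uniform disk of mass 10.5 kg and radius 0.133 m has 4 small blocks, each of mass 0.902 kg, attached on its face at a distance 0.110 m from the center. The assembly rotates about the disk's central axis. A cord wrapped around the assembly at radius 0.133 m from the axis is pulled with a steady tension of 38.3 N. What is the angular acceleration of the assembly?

α ≈ 37.3 rad/s²

I_disk = ½MR² = ½(10.5)(0.133)² = 0.09287 kg·m².
I_blocks = 4·m·r² = 4(0.902)(0.110)² = 0.04366 kg·m².
Total I = 0.1365 kg·m².
τ = F r = (38.3)(0.133) = 5.094 N·m.
α = τ/I = 5.094/0.1365 = 37.31 rad/s².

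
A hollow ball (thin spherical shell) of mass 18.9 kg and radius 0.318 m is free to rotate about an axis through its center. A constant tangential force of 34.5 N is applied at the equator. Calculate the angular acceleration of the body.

α ≈ 8.61 rad/s²

I = (2/3)MR² = (2/3)(18.9)(0.318)² = 1.274 kg·m².
τ = F R = (34.5)(0.318) = 10.97 N·m.
Newton's second law for rotation, τ = Iα, gives α = τ/I = 10.97/1.274 = 8.610 rad/s².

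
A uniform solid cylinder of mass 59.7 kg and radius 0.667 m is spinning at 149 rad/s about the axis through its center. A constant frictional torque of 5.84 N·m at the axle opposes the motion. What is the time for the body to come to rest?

I = ½MR² = (1/2)(59.7)(0.667)² = 13.28 kg·m².
The net torque has magnitude 5.84 N·m, opposing ω.
|α| = τ/I = 5.840/13.28 = 0.4398 rad/s² (deceleration).
0 = ω₀ − |α|t ⇒ t = ω₀/|α| = 149/0.4398 = 338.8 s.

t ≈ 339 s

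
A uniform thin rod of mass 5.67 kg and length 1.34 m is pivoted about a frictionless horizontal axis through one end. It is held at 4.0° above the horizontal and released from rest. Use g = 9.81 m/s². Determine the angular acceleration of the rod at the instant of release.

About the pivot, I = (1/3)ML² = (1/3)(5.67)(1.34)² = 3.394 kg·m².
The weight acts at the center, a distance L/2 = 0.6700 m from the pivot; τ = Mg(L/2) cos 4.0° = 37.18 N·m.
α = τ/I = 37.18/3.394 = 10.95 rad/s².
(Equivalently α = (3g/(2L)) cos 4.0° = 10.95 rad/s².)

α ≈ 11.0 rad/s²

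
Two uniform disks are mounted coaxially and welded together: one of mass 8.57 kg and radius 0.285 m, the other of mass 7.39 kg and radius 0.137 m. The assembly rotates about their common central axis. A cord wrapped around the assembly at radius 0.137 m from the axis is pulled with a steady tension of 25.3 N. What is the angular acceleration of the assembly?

I = ½M₁R₁² + ½M₂R₂² = ½(8.57)(0.285)² + ½(7.39)(0.137)² = 0.4174 kg·m².
τ = F r = (25.3)(0.137) = 3.466 N·m.
α = τ/I = 3.466/0.4174 = 8.304 rad/s².

α ≈ 8.30 rad/s²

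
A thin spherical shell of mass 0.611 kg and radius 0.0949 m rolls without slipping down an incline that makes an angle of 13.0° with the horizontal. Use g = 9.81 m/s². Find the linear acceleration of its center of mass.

Translation along the incline: Mg sinθ − f = Ma.
Rotation about the center: fR = Iα with I = (2/3)MR². No-slip gives a = αR, so f = (I/R²)a = (2/3)M a.
Substituting: Mg sinθ = (1 + 0.6667)Ma, so a = g sinθ/(1 + 0.6667) = (9.81) sin 13.0° / 1.667 = 1.324 m/s².

a ≈ 1.32 m/s²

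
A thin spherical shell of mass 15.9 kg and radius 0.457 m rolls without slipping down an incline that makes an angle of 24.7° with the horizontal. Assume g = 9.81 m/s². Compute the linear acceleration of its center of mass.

a ≈ 2.46 m/s²

Translation along the incline: Mg sinθ − f = Ma.
Rotation about the center: fR = Iα with I = (2/3)MR². No-slip gives a = αR, so f = (I/R²)a = (2/3)M a.
Substituting: Mg sinθ = (1 + 0.6667)Ma, so a = g sinθ/(1 + 0.6667) = (9.81) sin 24.7° / 1.667 = 2.460 m/s².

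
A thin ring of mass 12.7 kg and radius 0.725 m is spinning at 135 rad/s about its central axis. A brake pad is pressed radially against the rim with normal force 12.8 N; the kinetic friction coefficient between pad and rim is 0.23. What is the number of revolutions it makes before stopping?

≈ 4540 revolutions

I = MR² = (12.7)(0.725)² = 6.675 kg·m².
Friction force f = μN = (0.23)(12.8) = 2.944 N at the rim; torque magnitude τ = fR = 2.134 N·m, opposing ω.
|α| = τ/I = 2.134/6.675 = 0.3197 rad/s² (deceleration).
ω² = ω₀² − 2|α|θ with ω = 0 ⇒ θ = ω₀²/(2|α|) = 28500 rad = 4536 rev.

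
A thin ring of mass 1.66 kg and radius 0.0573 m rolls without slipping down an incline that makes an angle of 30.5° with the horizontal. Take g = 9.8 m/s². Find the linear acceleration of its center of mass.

Translation along the incline: Mg sinθ − f = Ma.
Rotation about the center: fR = Iα with I = MR². No-slip gives a = αR, so f = (I/R²)a = M a.
Substituting: Mg sinθ = (1 + 1.000)Ma, so a = g sinθ/(1 + 1.000) = (9.8) sin 30.5° / 2.000 = 2.487 m/s².

a ≈ 2.49 m/s²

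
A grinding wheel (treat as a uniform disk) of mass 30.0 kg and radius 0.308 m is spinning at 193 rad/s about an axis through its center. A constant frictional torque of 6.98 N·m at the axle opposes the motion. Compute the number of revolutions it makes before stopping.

I = ½MR² = (1/2)(30.0)(0.308)² = 1.423 kg·m².
The net torque has magnitude 6.98 N·m, opposing ω.
|α| = τ/I = 6.980/1.423 = 4.905 rad/s² (deceleration).
ω² = ω₀² − 2|α|θ with ω = 0 ⇒ θ = ω₀²/(2|α|) = 3797 rad = 604.3 rev.

≈ 604 revolutions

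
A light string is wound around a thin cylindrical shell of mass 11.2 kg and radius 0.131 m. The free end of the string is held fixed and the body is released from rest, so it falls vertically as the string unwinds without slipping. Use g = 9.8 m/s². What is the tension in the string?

T ≈ 54.9 N

Translation: Mg − T = Ma. Rotation about the center: TR = Iα with I = MR².
With a = αR: T = (I/R²)a = M a, so Mg = (1 + 1.000)Ma.
a = g/(1 + 1.000) = 9.8/2.000 = 4.900 m/s².
T = 1.000·M·a = (1.000)(11.2)(4.900) = 54.88 N.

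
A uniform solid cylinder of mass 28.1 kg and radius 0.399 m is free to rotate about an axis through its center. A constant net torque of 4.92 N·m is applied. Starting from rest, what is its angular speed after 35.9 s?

ω ≈ 79.0 rad/s

I = ½MR² = (1/2)(28.1)(0.399)² = 2.237 kg·m².
α = τ/I = 4.92/2.237 = 2.200 rad/s².
ω = ω₀ + αt = 0 + (2.200)(35.9) = 78.97 rad/s.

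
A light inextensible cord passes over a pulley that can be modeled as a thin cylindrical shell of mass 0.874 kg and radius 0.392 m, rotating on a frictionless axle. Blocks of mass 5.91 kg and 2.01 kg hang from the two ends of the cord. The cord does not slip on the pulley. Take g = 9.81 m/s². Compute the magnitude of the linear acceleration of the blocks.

a ≈ 4.35 m/s²

I = MR² = (0.874)(0.392)² = 0.1343 kg·m².
Heavier block: m₁g − T₁ = m₁a. Lighter block: T₂ − m₂g = m₂a.
Pulley: (T₁ − T₂)R = Iα = I(a/R), so T₁ − T₂ = (I/R²)a = 1·M_p a = 0.8740·a.
Adding the three: (m₁ − m₂)g = (m₁ + m₂ + 0.8740)a, so a = (5.91 − 2.01)(9.81)/(5.91 + 2.01 + 0.8740) = 4.351 m/s².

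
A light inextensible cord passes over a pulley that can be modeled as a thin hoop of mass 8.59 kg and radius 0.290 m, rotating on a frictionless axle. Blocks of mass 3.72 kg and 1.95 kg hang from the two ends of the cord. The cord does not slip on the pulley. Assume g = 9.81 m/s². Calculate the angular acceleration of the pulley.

I = MR² = (8.59)(0.290)² = 0.7224 kg·m².
Heavier block: m₁g − T₁ = m₁a. Lighter block: T₂ − m₂g = m₂a.
Pulley: (T₁ − T₂)R = Iα = I(a/R), so T₁ − T₂ = (I/R²)a = 1·M_p a = 8.590·a.
Adding the three: (m₁ − m₂)g = (m₁ + m₂ + 8.590)a, so a = (3.72 − 1.95)(9.81)/(3.72 + 1.95 + 8.590) = 1.218 m/s².
α = a/R = 1.218/0.290 = 4.199 rad/s².

α ≈ 4.20 rad/s²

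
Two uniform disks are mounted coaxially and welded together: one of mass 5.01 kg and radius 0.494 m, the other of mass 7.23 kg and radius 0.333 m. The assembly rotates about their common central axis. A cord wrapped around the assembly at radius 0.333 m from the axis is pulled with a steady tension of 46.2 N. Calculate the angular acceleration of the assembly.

α ≈ 15.2 rad/s²

I = ½M₁R₁² + ½M₂R₂² = ½(5.01)(0.494)² + ½(7.23)(0.333)² = 1.012 kg·m².
τ = F r = (46.2)(0.333) = 15.38 N·m.
α = τ/I = 15.38/1.012 = 15.20 rad/s².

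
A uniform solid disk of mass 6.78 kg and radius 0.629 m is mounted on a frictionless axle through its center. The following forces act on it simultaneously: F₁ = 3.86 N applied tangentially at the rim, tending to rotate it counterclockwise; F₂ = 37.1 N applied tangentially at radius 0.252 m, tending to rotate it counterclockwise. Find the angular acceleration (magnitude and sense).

α ≈ 8.78 rad/s², counterclockwise

I = ½MR² = (1/2)(6.78)(0.629)² = 1.341 kg·m².
Taking counterclockwise as positive: τ₁ = +(3.86)(0.629) = +2.428 N·m; τ₂ = +(37.1)(0.252) = +9.349 N·m.
Net torque τ = 11.78 N·m.
α = τ/I = 11.78/1.341 = 8.781 rad/s².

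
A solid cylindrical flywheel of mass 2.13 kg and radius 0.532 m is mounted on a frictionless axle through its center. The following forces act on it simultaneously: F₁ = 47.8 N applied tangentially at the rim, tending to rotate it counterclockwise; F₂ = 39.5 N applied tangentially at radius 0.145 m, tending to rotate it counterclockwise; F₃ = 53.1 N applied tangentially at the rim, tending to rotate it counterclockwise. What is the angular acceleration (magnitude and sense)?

I = ½MR² = (1/2)(2.13)(0.532)² = 0.3014 kg·m².
Taking counterclockwise as positive: τ₁ = +(47.8)(0.532) = +25.43 N·m; τ₂ = +(39.5)(0.145) = +5.728 N·m; τ₃ = +(53.1)(0.532) = +28.25 N·m.
Net torque τ = 59.41 N·m.
α = τ/I = 59.41/0.3014 = 197.1 rad/s².

α ≈ 197 rad/s², counterclockwise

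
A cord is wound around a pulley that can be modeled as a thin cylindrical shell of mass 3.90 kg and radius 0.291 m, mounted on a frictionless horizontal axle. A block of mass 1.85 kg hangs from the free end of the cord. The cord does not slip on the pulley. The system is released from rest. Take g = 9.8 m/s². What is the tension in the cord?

T ≈ 12.3 N

I = MR² = (3.90)(0.291)² = 0.3303 kg·m².
Block: mg − T = ma. Pulley: TR = Iα. No-slip: a = αR, so T = (I/R²)a = 3.900·a.
Then mg = (m + 3.900)a, so a = (1.85)(9.8)/(1.85 + 3.900) = 3.153 m/s².
T = 3.900·a = 12.30 N.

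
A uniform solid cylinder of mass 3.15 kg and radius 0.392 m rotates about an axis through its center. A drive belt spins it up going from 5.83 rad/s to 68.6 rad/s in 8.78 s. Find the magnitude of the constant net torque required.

τ ≈ 1.73 N·m

I = ½MR² = (1/2)(3.15)(0.392)² = 0.2420 kg·m².
α = Δω/Δt = (68.6 − 5.83)/8.78 = 7.149 rad/s².
τ = Iα = (0.2420)(7.149) = 1.730 N·m.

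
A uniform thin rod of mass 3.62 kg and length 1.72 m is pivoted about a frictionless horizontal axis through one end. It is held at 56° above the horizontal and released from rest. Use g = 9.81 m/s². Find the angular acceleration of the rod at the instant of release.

About the pivot, I = (1/3)ML² = (1/3)(3.62)(1.72)² = 3.570 kg·m².
The weight acts at the center, a distance L/2 = 0.8600 m from the pivot; τ = Mg(L/2) cos 56° = 17.08 N·m.
α = τ/I = 17.08/3.570 = 4.784 rad/s².

α ≈ 4.78 rad/s²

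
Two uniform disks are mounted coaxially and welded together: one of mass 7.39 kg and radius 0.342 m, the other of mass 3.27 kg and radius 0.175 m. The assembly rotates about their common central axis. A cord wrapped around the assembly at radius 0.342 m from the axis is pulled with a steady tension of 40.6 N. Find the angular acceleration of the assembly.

I = ½M₁R₁² + ½M₂R₂² = ½(7.39)(0.342)² + ½(3.27)(0.175)² = 0.4823 kg·m².
τ = F r = (40.6)(0.342) = 13.89 N·m.
α = τ/I = 13.89/0.4823 = 28.79 rad/s².

α ≈ 28.8 rad/s²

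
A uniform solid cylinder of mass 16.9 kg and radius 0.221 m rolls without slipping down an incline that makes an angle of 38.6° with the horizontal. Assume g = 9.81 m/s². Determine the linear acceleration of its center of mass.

a ≈ 4.08 m/s²

Translation along the incline: Mg sinθ − f = Ma.
Rotation about the center: fR = Iα with I = ½MR². No-slip gives a = αR, so f = (I/R²)a = (1/2)M a.
Substituting: Mg sinθ = (1 + 0.5000)Ma, so a = g sinθ/(1 + 0.5000) = (9.81) sin 38.6° / 1.500 = 4.080 m/s².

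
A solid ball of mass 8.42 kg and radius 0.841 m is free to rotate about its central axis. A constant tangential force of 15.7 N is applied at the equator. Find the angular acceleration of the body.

I = (2/5)MR² = (2/5)(8.42)(0.841)² = 2.382 kg·m².
τ = F R = (15.7)(0.841) = 13.20 N·m.
From τ = Iα: α = 13.20/2.382 = 5.543 rad/s².

α ≈ 5.54 rad/s²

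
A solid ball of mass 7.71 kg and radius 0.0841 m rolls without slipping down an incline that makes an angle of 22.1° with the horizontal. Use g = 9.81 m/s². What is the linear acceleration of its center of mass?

Translation along the incline: Mg sinθ − f = Ma.
Rotation about the center: fR = Iα with I = (2/5)MR². No-slip gives a = αR, so f = (I/R²)a = (2/5)M a.
Substituting: Mg sinθ = (1 + 0.4000)Ma, so a = g sinθ/(1 + 0.4000) = (9.81) sin 22.1° / 1.400 = 2.636 m/s².

a ≈ 2.64 m/s²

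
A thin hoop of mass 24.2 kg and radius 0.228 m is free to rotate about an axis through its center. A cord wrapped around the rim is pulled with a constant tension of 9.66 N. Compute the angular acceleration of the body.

I = MR² = (24.2)(0.228)² = 1.258 kg·m².
τ = F R = (9.66)(0.228) = 2.202 N·m.
Newton's second law for rotation, τ = Iα, gives α = τ/I = 2.202/1.258 = 1.751 rad/s².

α ≈ 1.75 rad/s²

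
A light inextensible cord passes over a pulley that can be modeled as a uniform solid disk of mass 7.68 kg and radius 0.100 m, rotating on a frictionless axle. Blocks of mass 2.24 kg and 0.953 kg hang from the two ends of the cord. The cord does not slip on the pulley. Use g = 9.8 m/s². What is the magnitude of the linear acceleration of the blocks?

I = ½MR² = (1/2)(7.68)(0.100)² = 0.03840 kg·m².
Heavier block: m₁g − T₁ = m₁a. Lighter block: T₂ − m₂g = m₂a.
Pulley: (T₁ − T₂)R = Iα = I(a/R), so T₁ − T₂ = (I/R²)a = (1/2)M_p a = 3.840·a.
Adding the three: (m₁ − m₂)g = (m₁ + m₂ + 3.840)a, so a = (2.24 − 0.953)(9.8)/(2.24 + 0.953 + 3.840) = 1.793 m/s².

a ≈ 1.79 m/s²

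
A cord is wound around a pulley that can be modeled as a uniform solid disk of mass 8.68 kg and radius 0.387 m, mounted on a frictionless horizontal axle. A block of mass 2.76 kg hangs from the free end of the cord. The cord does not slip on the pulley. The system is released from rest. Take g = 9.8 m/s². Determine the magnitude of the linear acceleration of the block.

I = ½MR² = (1/2)(8.68)(0.387)² = 0.6500 kg·m².
Block: mg − T = ma. Pulley: TR = Iα. No-slip: a = αR, so T = (I/R²)a = 4.340·a.
Then mg = (m + 4.340)a, so a = (2.76)(9.8)/(2.76 + 4.340) = 3.810 m/s².

a ≈ 3.81 m/s²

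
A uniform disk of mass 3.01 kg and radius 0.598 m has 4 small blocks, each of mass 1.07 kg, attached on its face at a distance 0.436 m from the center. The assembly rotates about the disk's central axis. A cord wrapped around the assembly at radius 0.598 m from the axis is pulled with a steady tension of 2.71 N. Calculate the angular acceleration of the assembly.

I_disk = ½MR² = ½(3.01)(0.598)² = 0.5382 kg·m².
I_blocks = 4·m·r² = 4(1.07)(0.436)² = 0.8136 kg·m².
Total I = 1.352 kg·m².
τ = F r = (2.71)(0.598) = 1.621 N·m.
α = τ/I = 1.621/1.352 = 1.199 rad/s².

α ≈ 1.20 rad/s²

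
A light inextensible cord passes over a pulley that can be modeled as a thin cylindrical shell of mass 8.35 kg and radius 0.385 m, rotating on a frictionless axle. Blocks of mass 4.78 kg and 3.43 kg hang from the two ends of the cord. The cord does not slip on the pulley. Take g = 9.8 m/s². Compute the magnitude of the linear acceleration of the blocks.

a ≈ 0.799 m/s²

I = MR² = (8.35)(0.385)² = 1.238 kg·m².
Heavier block: m₁g − T₁ = m₁a. Lighter block: T₂ − m₂g = m₂a.
Pulley: (T₁ − T₂)R = Iα = I(a/R), so T₁ − T₂ = (I/R²)a = 1·M_p a = 8.350·a.
Adding the three: (m₁ − m₂)g = (m₁ + m₂ + 8.350)a, so a = (4.78 − 3.43)(9.8)/(4.78 + 3.43 + 8.350) = 0.7989 m/s².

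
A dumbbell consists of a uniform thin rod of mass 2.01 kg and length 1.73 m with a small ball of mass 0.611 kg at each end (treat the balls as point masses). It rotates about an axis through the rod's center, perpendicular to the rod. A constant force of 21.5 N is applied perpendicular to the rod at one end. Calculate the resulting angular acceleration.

I_rod = (1/12)ML² = (1/12)(2.01)(1.73)² = 0.5013 kg·m².
I_balls = 2·m·(L/2)² = 2(0.611)(0.8650)² = 0.9143 kg·m².
Total I = 1.416 kg·m².
τ = F·(L/2) = (21.5)(0.865) = 18.60 N·m.
α = τ/I = 18.60/1.416 = 13.14 rad/s².

α ≈ 13.1 rad/s²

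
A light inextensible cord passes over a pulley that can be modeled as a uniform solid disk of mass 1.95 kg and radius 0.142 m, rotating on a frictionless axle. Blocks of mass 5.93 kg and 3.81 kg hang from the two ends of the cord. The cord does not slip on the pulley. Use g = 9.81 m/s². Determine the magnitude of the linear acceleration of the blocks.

I = ½MR² = (1/2)(1.95)(0.142)² = 0.01966 kg·m².
Heavier block: m₁g − T₁ = m₁a. Lighter block: T₂ − m₂g = m₂a.
Pulley: (T₁ − T₂)R = Iα = I(a/R), so T₁ − T₂ = (I/R²)a = (1/2)M_p a = 0.9750·a.
Adding the three: (m₁ − m₂)g = (m₁ + m₂ + 0.9750)a, so a = (5.93 − 3.81)(9.81)/(5.93 + 3.81 + 0.9750) = 1.941 m/s².

a ≈ 1.94 m/s²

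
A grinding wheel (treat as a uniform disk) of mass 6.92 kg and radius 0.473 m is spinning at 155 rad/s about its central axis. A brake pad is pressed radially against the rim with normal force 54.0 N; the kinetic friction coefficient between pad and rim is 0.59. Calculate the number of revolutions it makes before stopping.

I = ½MR² = (1/2)(6.92)(0.473)² = 0.7741 kg·m².
Friction force f = μN = (0.59)(54.0) = 31.86 N at the rim; torque magnitude τ = fR = 15.07 N·m, opposing ω.
|α| = τ/I = 15.07/0.7741 = 19.47 rad/s² (deceleration).
ω² = ω₀² − 2|α|θ with ω = 0 ⇒ θ = ω₀²/(2|α|) = 617.1 rad = 98.21 rev.

≈ 98.2 revolutions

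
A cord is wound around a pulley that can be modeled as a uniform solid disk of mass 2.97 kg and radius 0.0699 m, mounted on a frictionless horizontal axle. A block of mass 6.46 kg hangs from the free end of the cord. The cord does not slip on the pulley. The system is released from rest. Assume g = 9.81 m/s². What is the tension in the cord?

I = ½MR² = (1/2)(2.97)(0.0699)² = 0.007256 kg·m².
Block: mg − T = ma. Pulley: TR = Iα. No-slip: a = αR, so T = (I/R²)a = 1.485·a.
Then mg = (m + 1.485)a, so a = (6.46)(9.81)/(6.46 + 1.485) = 7.976 m/s².
T = 1.485·a = 11.84 N.

T ≈ 11.8 N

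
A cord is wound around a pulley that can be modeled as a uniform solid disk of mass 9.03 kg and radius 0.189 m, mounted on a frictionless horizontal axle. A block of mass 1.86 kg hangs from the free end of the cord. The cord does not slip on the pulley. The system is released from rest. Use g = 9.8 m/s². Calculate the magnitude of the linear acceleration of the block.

a ≈ 2.86 m/s²

I = ½MR² = (1/2)(9.03)(0.189)² = 0.1613 kg·m².
Block: mg − T = ma. Pulley: TR = Iα. No-slip: a = αR, so T = (I/R²)a = 4.515·a.
Then mg = (m + 4.515)a, so a = (1.86)(9.8)/(1.86 + 4.515) = 2.859 m/s².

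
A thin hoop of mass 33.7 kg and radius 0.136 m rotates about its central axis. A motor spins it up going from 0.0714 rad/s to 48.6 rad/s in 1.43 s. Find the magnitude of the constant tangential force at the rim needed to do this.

F ≈ 156 N

I = MR² = (33.7)(0.136)² = 0.6233 kg·m².
α = Δω/Δt = (48.6 − 0.0714)/1.43 = 33.94 rad/s².
The required torque is τ = Iα = (0.6233)(33.94) = 21.15 N·m.
A tangential force at the rim gives τ = FR, so F = τ/R = 21.15/0.136 = 155.5 N.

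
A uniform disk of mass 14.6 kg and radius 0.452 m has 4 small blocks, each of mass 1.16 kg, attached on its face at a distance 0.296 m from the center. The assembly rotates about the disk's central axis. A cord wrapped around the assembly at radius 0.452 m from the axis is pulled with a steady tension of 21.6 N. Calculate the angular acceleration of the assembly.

α ≈ 5.14 rad/s²

I_disk = ½MR² = ½(14.6)(0.452)² = 1.491 kg·m².
I_blocks = 4·m·r² = 4(1.16)(0.296)² = 0.4065 kg·m².
Total I = 1.898 kg·m².
τ = F r = (21.6)(0.452) = 9.763 N·m.
α = τ/I = 9.763/1.898 = 5.144 rad/s².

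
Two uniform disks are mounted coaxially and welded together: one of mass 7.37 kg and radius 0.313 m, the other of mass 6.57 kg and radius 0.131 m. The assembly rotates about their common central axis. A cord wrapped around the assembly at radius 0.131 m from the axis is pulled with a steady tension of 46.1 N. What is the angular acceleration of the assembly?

α ≈ 14.5 rad/s²

I = ½M₁R₁² + ½M₂R₂² = ½(7.37)(0.313)² + ½(6.57)(0.131)² = 0.4174 kg·m².
τ = F r = (46.1)(0.131) = 6.039 N·m.
α = τ/I = 6.039/0.4174 = 14.47 rad/s².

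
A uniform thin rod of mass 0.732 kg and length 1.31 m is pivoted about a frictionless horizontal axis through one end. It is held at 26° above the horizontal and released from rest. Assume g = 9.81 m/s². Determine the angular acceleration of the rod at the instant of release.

α ≈ 10.1 rad/s²

About the pivot, I = (1/3)ML² = (1/3)(0.732)(1.31)² = 0.4187 kg·m².
The weight acts at the center, a distance L/2 = 0.6550 m from the pivot; τ = Mg(L/2) cos 26° = 4.227 N·m.
α = τ/I = 4.227/0.4187 = 10.10 rad/s².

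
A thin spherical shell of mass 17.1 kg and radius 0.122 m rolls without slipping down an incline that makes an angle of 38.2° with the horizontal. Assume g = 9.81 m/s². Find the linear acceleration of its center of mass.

a ≈ 3.64 m/s²

Translation along the incline: Mg sinθ − f = Ma.
Rotation about the center: fR = Iα with I = (2/3)MR². No-slip gives a = αR, so f = (I/R²)a = (2/3)M a.
Substituting: Mg sinθ = (1 + 0.6667)Ma, so a = g sinθ/(1 + 0.6667) = (9.81) sin 38.2° / 1.667 = 3.640 m/s².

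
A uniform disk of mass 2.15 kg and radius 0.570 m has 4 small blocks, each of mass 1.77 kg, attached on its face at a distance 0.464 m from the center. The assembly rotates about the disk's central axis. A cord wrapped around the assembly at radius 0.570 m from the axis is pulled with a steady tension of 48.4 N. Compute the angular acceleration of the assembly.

α ≈ 14.7 rad/s²

I_disk = ½MR² = ½(2.15)(0.570)² = 0.3493 kg·m².
I_blocks = 4·m·r² = 4(1.77)(0.464)² = 1.524 kg·m².
Total I = 1.874 kg·m².
τ = F r = (48.4)(0.570) = 27.59 N·m.
α = τ/I = 27.59/1.874 = 14.72 rad/s².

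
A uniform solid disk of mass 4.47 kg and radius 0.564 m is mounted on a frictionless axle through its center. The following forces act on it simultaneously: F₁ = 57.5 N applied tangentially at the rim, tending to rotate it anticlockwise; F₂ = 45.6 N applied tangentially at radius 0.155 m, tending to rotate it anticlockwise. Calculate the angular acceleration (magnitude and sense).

α ≈ 55.6 rad/s², anticlockwise

I = ½MR² = (1/2)(4.47)(0.564)² = 0.7109 kg·m².
Taking anticlockwise as positive: τ₁ = +(57.5)(0.564) = +32.43 N·m; τ₂ = +(45.6)(0.155) = +7.068 N·m.
Net torque τ = 39.50 N·m.
α = τ/I = 39.50/0.7109 = 55.56 rad/s².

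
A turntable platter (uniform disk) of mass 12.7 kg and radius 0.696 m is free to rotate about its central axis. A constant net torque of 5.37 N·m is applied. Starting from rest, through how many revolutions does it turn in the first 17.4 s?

I = ½MR² = (1/2)(12.7)(0.696)² = 3.076 kg·m².
α = τ/I = 5.37/3.076 = 1.746 rad/s².
θ = ½αt² = ½(1.746)(17.4)² = 264.3 rad.
Revolutions = θ/(2π) = 42.06.

≈ 42.1 revolutions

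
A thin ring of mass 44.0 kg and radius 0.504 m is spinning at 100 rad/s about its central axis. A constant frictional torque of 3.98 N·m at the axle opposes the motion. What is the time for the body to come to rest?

t ≈ 281 s

I = MR² = (44.0)(0.504)² = 11.18 kg·m².
The net torque has magnitude 3.98 N·m, opposing ω.
|α| = τ/I = 3.980/11.18 = 0.3561 rad/s² (deceleration).
0 = ω₀ − |α|t ⇒ t = ω₀/|α| = 100/0.3561 = 280.8 s.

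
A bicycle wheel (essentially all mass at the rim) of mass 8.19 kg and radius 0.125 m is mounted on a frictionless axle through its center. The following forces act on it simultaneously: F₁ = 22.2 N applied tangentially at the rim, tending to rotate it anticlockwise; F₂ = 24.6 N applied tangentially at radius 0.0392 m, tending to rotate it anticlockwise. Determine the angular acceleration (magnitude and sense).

α ≈ 29.2 rad/s², anticlockwise

I = MR² = (8.19)(0.125)² = 0.1280 kg·m².
Taking anticlockwise as positive: τ₁ = +(22.2)(0.125) = +2.775 N·m; τ₂ = +(24.6)(0.0392) = +0.9643 N·m.
Net torque τ = 3.739 N·m.
α = τ/I = 3.739/0.1280 = 29.22 rad/s².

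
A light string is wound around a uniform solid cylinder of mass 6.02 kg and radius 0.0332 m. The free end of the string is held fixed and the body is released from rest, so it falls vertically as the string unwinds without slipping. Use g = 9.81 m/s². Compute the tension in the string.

T ≈ 19.7 N

Translation: Mg − T = Ma. Rotation about the center: TR = Iα with I = ½MR².
With a = αR: T = (I/R²)a = (1/2)M a, so Mg = (1 + 0.5000)Ma.
a = g/(1 + 0.5000) = 9.81/1.500 = 6.540 m/s².
T = 0.5000·M·a = (0.5000)(6.02)(6.540) = 19.69 N.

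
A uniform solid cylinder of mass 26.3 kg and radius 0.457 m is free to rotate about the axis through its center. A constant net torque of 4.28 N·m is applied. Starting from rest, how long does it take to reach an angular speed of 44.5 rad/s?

t ≈ 28.6 s

I = ½MR² = (1/2)(26.3)(0.457)² = 2.746 kg·m².
α = τ/I = 4.28/2.746 = 1.558 rad/s².
ω = αt ⇒ t = ω/α = 44.5/1.558 = 28.55 s.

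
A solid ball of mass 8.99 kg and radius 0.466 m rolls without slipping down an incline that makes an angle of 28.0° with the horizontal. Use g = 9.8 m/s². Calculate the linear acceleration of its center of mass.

a ≈ 3.29 m/s²

Translation along the incline: Mg sinθ − f = Ma.
Rotation about the center: fR = Iα with I = (2/5)MR². No-slip gives a = αR, so f = (I/R²)a = (2/5)M a.
Substituting: Mg sinθ = (1 + 0.4000)Ma, so a = g sinθ/(1 + 0.4000) = (9.8) sin 28.0° / 1.400 = 3.286 m/s².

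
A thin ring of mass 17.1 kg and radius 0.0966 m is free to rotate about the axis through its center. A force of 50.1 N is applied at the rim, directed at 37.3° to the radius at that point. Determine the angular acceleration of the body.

α ≈ 18.4 rad/s²

I = MR² = (17.1)(0.0966)² = 0.1596 kg·m².
Only the tangential component produces torque: τ = F R sinθ = (50.1)(0.0966) sin 37.3° = 2.933 N·m.
Newton's second law for rotation, τ = Iα, gives α = τ/I = 2.933/0.1596 = 18.38 rad/s².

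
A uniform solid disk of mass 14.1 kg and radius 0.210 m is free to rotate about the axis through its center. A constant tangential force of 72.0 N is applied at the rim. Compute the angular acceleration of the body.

I = ½MR² = (1/2)(14.1)(0.210)² = 0.3109 kg·m².
τ = F R = (72.0)(0.210) = 15.12 N·m.
Newton's second law for rotation, τ = Iα, gives α = τ/I = 15.12/0.3109 = 48.63 rad/s².

α ≈ 48.6 rad/s²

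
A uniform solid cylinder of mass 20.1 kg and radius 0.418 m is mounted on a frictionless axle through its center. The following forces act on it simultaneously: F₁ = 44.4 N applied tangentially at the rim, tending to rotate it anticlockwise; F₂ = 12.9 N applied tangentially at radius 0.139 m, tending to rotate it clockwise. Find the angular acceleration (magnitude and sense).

I = ½MR² = (1/2)(20.1)(0.418)² = 1.756 kg·m².
Taking anticlockwise as positive: τ₁ = +(44.4)(0.418) = +18.56 N·m; τ₂ = −(12.9)(0.139) = −1.793 N·m.
Net torque τ = 16.77 N·m.
α = τ/I = 16.77/1.756 = 9.548 rad/s².

α ≈ 9.55 rad/s², anticlockwise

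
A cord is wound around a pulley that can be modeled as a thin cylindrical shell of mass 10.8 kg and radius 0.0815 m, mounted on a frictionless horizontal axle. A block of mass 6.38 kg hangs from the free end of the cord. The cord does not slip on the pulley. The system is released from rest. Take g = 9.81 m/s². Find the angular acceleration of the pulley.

I = MR² = (10.8)(0.0815)² = 0.07174 kg·m².
Block: mg − T = ma. Pulley: TR = Iα. No-slip: a = αR, so T = (I/R²)a = 10.80·a.
Then mg = (m + 10.80)a, so a = (6.38)(9.81)/(6.38 + 10.80) = 3.643 m/s².
α = a/R = 3.643/0.0815 = 44.70 rad/s².

α ≈ 44.7 rad/s²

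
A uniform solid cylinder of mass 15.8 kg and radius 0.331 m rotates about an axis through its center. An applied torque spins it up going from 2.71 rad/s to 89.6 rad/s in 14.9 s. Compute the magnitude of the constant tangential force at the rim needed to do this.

I = ½MR² = (1/2)(15.8)(0.331)² = 0.8655 kg·m².
α = Δω/Δt = (89.6 − 2.71)/14.9 = 5.832 rad/s².
The required torque is τ = Iα = (0.8655)(5.832) = 5.047 N·m.
A tangential force at the rim gives τ = FR, so F = τ/R = 5.047/0.331 = 15.25 N.

F ≈ 15.2 N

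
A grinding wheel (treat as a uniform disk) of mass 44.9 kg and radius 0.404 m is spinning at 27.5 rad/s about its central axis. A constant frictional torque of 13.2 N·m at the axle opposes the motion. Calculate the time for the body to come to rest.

t ≈ 7.63 s

I = ½MR² = (1/2)(44.9)(0.404)² = 3.664 kg·m².
The net torque has magnitude 13.2 N·m, opposing ω.
|α| = τ/I = 13.20/3.664 = 3.602 rad/s² (deceleration).
0 = ω₀ − |α|t ⇒ t = ω₀/|α| = 27.5/3.602 = 7.634 s.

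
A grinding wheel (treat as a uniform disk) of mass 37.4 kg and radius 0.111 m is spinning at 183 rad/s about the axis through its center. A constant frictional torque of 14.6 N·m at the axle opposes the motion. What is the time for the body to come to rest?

t ≈ 2.89 s

I = ½MR² = (1/2)(37.4)(0.111)² = 0.2304 kg·m².
The net torque has magnitude 14.6 N·m, opposing ω.
|α| = τ/I = 14.60/0.2304 = 63.37 rad/s² (deceleration).
0 = ω₀ − |α|t ⇒ t = ω₀/|α| = 183/63.37 = 2.888 s.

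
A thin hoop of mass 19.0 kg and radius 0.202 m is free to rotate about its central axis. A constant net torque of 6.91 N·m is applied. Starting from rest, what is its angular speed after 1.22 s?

ω ≈ 10.9 rad/s

I = MR² = (19.0)(0.202)² = 0.7753 kg·m².
α = τ/I = 6.91/0.7753 = 8.913 rad/s².
ω = ω₀ + αt = 0 + (8.913)(1.22) = 10.87 rad/s.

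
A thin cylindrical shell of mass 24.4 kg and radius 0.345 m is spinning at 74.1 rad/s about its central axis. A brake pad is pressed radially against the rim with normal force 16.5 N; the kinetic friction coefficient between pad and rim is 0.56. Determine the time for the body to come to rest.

I = MR² = (24.4)(0.345)² = 2.904 kg·m².
Friction force f = μN = (0.56)(16.5) = 9.240 N at the rim; torque magnitude τ = fR = 3.188 N·m, opposing ω.
|α| = τ/I = 3.188/2.904 = 1.098 rad/s² (deceleration).
0 = ω₀ − |α|t ⇒ t = ω₀/|α| = 74.1/1.098 = 67.51 s.

t ≈ 67.5 s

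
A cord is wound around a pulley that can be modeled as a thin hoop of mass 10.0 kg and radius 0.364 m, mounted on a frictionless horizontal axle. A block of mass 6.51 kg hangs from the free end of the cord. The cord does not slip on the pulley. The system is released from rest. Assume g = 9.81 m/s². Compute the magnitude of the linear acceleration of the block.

I = MR² = (10.0)(0.364)² = 1.325 kg·m².
Block: mg − T = ma. Pulley: TR = Iα. No-slip: a = αR, so T = (I/R²)a = 10.00·a.
Then mg = (m + 10.00)a, so a = (6.51)(9.81)/(6.51 + 10.00) = 3.868 m/s².

a ≈ 3.87 m/s²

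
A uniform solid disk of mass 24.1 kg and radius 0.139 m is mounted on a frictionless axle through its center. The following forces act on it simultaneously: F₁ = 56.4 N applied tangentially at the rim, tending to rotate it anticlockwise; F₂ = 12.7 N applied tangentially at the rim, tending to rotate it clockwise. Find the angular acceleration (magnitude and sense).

α ≈ 26.1 rad/s², anticlockwise

I = ½MR² = (1/2)(24.1)(0.139)² = 0.2328 kg·m².
Taking anticlockwise as positive: τ₁ = +(56.4)(0.139) = +7.840 N·m; τ₂ = −(12.7)(0.139) = −1.765 N·m.
Net torque τ = 6.074 N·m.
α = τ/I = 6.074/0.2328 = 26.09 rad/s².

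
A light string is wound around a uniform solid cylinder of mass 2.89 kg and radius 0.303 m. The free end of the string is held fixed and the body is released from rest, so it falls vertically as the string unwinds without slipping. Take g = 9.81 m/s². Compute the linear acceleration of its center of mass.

Translation: Mg − T = Ma. Rotation about the center: TR = Iα with I = ½MR².
With a = αR: T = (I/R²)a = (1/2)M a, so Mg = (1 + 0.5000)Ma.
a = g/(1 + 0.5000) = 9.81/1.500 = 6.540 m/s².

a ≈ 6.54 m/s²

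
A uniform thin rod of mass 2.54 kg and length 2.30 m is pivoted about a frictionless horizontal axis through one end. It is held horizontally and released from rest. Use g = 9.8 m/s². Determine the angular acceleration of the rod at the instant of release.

About the pivot, I = (1/3)ML² = (1/3)(2.54)(2.30)² = 4.479 kg·m².
The weight acts at the center, a distance L/2 = 1.150 m from the pivot; τ = Mg(L/2) = 28.63 N·m.
α = τ/I = 28.63/4.479 = 6.391 rad/s².

α ≈ 6.39 rad/s²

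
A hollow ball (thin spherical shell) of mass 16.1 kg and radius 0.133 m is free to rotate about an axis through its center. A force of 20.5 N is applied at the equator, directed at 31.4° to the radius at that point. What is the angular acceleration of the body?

α ≈ 7.48 rad/s²

I = (2/3)MR² = (2/3)(16.1)(0.133)² = 0.1899 kg·m².
Only the tangential component produces torque: τ = F R sinθ = (20.5)(0.133) sin 31.4° = 1.421 N·m.
From τ = Iα: α = 1.421/0.1899 = 7.482 rad/s².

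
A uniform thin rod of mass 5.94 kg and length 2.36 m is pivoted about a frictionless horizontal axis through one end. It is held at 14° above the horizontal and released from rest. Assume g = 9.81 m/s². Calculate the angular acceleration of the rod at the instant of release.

α ≈ 6.05 rad/s²

About the pivot, I = (1/3)ML² = (1/3)(5.94)(2.36)² = 11.03 kg·m².
The weight acts at the center, a distance L/2 = 1.180 m from the pivot; τ = Mg(L/2) cos 14° = 66.72 N·m.
α = τ/I = 66.72/11.03 = 6.050 rad/s².
(Equivalently α = (3g/(2L)) cos 14° = 6.050 rad/s².)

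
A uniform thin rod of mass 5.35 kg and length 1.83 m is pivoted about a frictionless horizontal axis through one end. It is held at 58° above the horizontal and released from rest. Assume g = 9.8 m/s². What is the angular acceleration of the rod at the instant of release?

α ≈ 4.26 rad/s²

About the pivot, I = (1/3)ML² = (1/3)(5.35)(1.83)² = 5.972 kg·m².
The weight acts at the center, a distance L/2 = 0.9150 m from the pivot; τ = Mg(L/2) cos 58° = 25.42 N·m.
α = τ/I = 25.42/5.972 = 4.257 rad/s².
(Equivalently α = (3g/(2L)) cos 58° = 4.257 rad/s².)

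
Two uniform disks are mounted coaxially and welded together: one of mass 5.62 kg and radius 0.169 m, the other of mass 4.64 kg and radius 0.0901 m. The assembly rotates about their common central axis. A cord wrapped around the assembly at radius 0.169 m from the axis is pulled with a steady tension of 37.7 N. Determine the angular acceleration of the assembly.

I = ½M₁R₁² + ½M₂R₂² = ½(5.62)(0.169)² + ½(4.64)(0.0901)² = 0.09909 kg·m².
τ = F r = (37.7)(0.169) = 6.371 N·m.
α = τ/I = 6.371/0.09909 = 64.30 rad/s².

α ≈ 64.3 rad/s²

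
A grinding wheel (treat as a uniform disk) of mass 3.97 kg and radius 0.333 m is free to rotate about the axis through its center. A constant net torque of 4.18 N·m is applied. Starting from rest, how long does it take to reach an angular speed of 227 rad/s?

I = ½MR² = (1/2)(3.97)(0.333)² = 0.2201 kg·m².
α = τ/I = 4.18/0.2201 = 18.99 rad/s².
ω = αt ⇒ t = ω/α = 227/18.99 = 11.95 s.

t ≈ 12.0 s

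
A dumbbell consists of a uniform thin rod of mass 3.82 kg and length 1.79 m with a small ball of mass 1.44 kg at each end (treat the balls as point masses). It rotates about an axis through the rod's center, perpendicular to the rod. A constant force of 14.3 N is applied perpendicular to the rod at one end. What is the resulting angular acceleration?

α ≈ 3.85 rad/s²

I_rod = (1/12)ML² = (1/12)(3.82)(1.79)² = 1.020 kg·m².
I_balls = 2·m·(L/2)² = 2(1.44)(0.8950)² = 2.307 kg·m².
Total I = 3.327 kg·m².
τ = F·(L/2) = (14.3)(0.895) = 12.80 N·m.
α = τ/I = 12.80/3.327 = 3.847 rad/s².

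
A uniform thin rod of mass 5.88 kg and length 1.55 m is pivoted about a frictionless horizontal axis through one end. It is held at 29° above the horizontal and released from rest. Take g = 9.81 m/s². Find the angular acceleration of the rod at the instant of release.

About the pivot, I = (1/3)ML² = (1/3)(5.88)(1.55)² = 4.709 kg·m².
The weight acts at the center, a distance L/2 = 0.7750 m from the pivot; τ = Mg(L/2) cos 29° = 39.10 N·m.
α = τ/I = 39.10/4.709 = 8.303 rad/s².

α ≈ 8.30 rad/s²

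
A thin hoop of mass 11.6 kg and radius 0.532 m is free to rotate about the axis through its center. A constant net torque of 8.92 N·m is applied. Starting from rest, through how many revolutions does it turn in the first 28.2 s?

I = MR² = (11.6)(0.532)² = 3.283 kg·m².
α = τ/I = 8.92/3.283 = 2.717 rad/s².
θ = ½αt² = ½(2.717)(28.2)² = 1080 rad.
Revolutions = θ/(2π) = 171.9.

≈ 172 revolutions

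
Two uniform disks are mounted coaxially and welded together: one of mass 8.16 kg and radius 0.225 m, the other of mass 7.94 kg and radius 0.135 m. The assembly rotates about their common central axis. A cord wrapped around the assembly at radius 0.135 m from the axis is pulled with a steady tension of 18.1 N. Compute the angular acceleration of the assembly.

I = ½M₁R₁² + ½M₂R₂² = ½(8.16)(0.225)² + ½(7.94)(0.135)² = 0.2789 kg·m².
τ = F r = (18.1)(0.135) = 2.444 N·m.
α = τ/I = 2.444/0.2789 = 8.761 rad/s².

α ≈ 8.76 rad/s²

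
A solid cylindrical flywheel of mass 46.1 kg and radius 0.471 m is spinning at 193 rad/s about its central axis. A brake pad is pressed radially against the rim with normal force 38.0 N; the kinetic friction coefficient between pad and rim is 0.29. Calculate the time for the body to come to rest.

t ≈ 190 s

I = ½MR² = (1/2)(46.1)(0.471)² = 5.113 kg·m².
Friction force f = μN = (0.29)(38.0) = 11.02 N at the rim; torque magnitude τ = fR = 5.190 N·m, opposing ω.
|α| = τ/I = 5.190/5.113 = 1.015 rad/s² (deceleration).
0 = ω₀ − |α|t ⇒ t = ω₀/|α| = 193/1.015 = 190.1 s.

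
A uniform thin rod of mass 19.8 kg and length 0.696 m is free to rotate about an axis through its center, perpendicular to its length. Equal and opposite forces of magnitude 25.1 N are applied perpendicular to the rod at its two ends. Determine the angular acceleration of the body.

α ≈ 21.9 rad/s²

I = (1/12)ML² = (1/12)(19.8)(0.696)² = 0.7993 kg·m².
The couple gives τ = F·(L/2) + F·(L/2) = F L = (25.1)(0.696) = 17.47 N·m.
From τ = Iα: α = 17.47/0.7993 = 21.86 rad/s².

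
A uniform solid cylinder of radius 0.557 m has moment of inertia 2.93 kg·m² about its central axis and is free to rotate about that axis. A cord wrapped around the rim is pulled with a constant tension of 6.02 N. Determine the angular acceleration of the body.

α ≈ 1.14 rad/s²

τ = F R = (6.02)(0.557) = 3.353 N·m.
Newton's second law for rotation, τ = Iα, gives α = τ/I = 3.353/2.930 = 1.144 rad/s².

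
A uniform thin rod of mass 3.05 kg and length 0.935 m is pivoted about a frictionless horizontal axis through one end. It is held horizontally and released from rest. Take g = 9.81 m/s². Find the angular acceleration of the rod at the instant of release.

α ≈ 15.7 rad/s²

About the pivot, I = (1/3)ML² = (1/3)(3.05)(0.935)² = 0.8888 kg·m².
The weight acts at the center, a distance L/2 = 0.4675 m from the pivot; τ = Mg(L/2) = 13.99 N·m.
α = τ/I = 13.99/0.8888 = 15.74 rad/s².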